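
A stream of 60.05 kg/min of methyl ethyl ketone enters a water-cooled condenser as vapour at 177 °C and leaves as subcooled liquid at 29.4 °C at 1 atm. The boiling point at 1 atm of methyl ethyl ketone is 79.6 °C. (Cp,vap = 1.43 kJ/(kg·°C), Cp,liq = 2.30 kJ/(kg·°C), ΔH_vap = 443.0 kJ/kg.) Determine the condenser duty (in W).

vapour 177→79.6 °C: -139.28 kJ/kg
condensation at 79.6 °C: -443 kJ/kg
liquid 79.6→29.4 °C: -115.46 kJ/kg
Δh = -139.28 + -443 + -115.46 = -697.74 kJ/kg
Q = ṁ·Δh = 60.05 kg/min × -697.74 kJ/kg = -41899 kJ/min
|Q| = 698.32 kW = 698320 W

Q_c = 698000 W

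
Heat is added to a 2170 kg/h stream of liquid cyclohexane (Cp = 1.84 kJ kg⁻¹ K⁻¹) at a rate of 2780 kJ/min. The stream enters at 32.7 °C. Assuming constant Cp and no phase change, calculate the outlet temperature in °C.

T_out = 74.5 °C

Q = 2780 kJ/min = 166800 kJ/h
ΔT = Q/(ṁ·Cp) = 166800/(2170×1.84) = 41.775 K
T_out = 32.7 + 41.775 = 74.475 °C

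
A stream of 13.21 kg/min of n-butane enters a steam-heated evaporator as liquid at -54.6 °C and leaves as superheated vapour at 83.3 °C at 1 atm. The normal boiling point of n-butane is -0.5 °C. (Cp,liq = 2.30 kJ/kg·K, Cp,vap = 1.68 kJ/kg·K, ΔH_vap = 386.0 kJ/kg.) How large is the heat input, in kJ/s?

Q = 143 kJ/s

liquid -54.6→-0.5 °C: 124.43 kJ/kg
vaporisation at -0.5 °C: 386 kJ/kg
vapour -0.5→83.3 °C: 140.78 kJ/kg
Δh = 124.43 + 386 + 140.78 = 651.21 kJ/kg
Q = ṁ·Δh = 13.21 kg/min × 651.21 kJ/kg = 8602.5 kJ/min
|Q| = 143.38 kW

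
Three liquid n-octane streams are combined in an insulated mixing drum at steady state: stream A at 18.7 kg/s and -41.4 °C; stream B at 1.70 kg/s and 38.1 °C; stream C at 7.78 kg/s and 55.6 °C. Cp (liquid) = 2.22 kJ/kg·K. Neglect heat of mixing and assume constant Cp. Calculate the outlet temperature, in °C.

T_out = -9.82 °C

Energy balance with Q = 0: Σ ṁᵢCp,ᵢ(T_out − Tᵢ) = 0
Σ ṁᵢCp,ᵢTᵢ = 18.7×2.22×-41.4 + 1.70×2.22×38.1 + 7.78×2.22×55.6 = -614.59
Σ ṁᵢCp,ᵢ = 18.7×2.22 + 1.70×2.22 + 7.78×2.22 = 62.56
T_out = -614.59 / 62.56 = -9.8241 °C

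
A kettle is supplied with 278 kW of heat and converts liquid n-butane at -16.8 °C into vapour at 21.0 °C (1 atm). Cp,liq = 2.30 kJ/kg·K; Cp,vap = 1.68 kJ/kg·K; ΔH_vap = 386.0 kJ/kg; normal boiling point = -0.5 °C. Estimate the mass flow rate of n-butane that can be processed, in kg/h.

Δh = 2.30×(-0.5−-16.8) + 386.0 + 1.68×(21.0−-0.5) = 459.61 kJ/kg
Q = 278 kW = 278 kJ/s = 1.0008e+06 kJ/h
ṁ = Q/Δh = 1.0008e+06 / 459.61 = 2177.5 kg/h

ṁ = 2180 kg/h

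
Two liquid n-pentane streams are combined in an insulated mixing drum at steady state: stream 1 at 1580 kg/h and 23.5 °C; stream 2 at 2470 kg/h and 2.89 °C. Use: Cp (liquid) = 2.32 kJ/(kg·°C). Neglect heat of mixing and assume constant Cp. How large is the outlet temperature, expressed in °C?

Energy balance with Q = 0: Σ ṁᵢCp,ᵢ(T_out − Tᵢ) = 0
T_out = Σ ṁᵢCp,ᵢTᵢ / Σ ṁᵢCp,ᵢ
      = 102700 / 9396 = 10.93 °C

T_out = 10.9 °C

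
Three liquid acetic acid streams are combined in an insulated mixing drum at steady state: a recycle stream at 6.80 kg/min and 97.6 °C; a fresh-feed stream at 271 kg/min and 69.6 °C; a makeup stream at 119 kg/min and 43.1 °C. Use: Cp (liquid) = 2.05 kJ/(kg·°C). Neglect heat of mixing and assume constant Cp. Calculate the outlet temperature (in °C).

T_out = 62.1 °C

Adiabatic, steady state ⇒ Σ ṁᵢCp,ᵢ(T_out − Tᵢ) = 0
T_out = Σ ṁᵢCp,ᵢTᵢ / Σ ṁᵢCp,ᵢ
      = 50541 / 813.44 = 62.133 °C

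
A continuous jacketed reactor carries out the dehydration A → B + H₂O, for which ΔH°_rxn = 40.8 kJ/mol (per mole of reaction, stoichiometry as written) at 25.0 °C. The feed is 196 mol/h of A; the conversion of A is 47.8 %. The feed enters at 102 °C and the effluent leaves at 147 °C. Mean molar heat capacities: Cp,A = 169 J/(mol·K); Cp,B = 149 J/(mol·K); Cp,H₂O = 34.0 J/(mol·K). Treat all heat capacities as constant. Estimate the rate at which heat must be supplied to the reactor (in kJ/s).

Q_in = 1.52 kJ/s

Extent of reaction ξ = 0.478 × 196 = 93.688 mol/h
Reaction term: ξ·ΔH°_rxn = 93.688 × 40.8 = 3822.5 kJ/h
Sensible, feed 102→25 °C: -2550.5 kJ/h
Outlet flows (mol/h): A 102.31, B 93.688, H₂O 93.688
Sensible, products 25→147 °C: 4201.1 kJ/h
Q = ΔH = 5473.1 kJ/h = 1.5203 kW
Heat supplied = 1.5203 kJ/s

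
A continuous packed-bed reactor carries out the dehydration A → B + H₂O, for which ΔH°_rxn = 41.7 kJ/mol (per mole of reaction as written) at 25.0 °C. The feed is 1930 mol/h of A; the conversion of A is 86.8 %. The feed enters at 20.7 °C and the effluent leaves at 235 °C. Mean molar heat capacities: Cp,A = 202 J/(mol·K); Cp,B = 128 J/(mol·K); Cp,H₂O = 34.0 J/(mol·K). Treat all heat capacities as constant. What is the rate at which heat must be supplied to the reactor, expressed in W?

Q_in = 38700 W

Extent of reaction ξ = 0.868 × 1930 = 1675.2 mol/h
Reaction term: ξ·ΔH°_rxn = 1675.2 × 41.7 = 69858 kJ/h
Sensible, feed 20.7→25 °C: 1676.4 kJ/h
Outlet flows (mol/h): A 254.76, B 1675.2, H₂O 1675.2
Sensible, products 25→235 °C: 67799 kJ/h
Q = ΔH = 139330 kJ/h = 38.703 kW
Heat supplied = 38703 W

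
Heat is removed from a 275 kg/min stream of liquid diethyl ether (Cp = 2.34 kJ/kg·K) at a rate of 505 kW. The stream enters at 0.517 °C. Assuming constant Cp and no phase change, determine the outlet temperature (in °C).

T_out = -46.6 °C

Q = 505 kW = 30300 kJ/min
ΔT = Q/(ṁ·Cp) = 30300/(275×2.34) = 47.086 K
T_out = 0.517 − 47.086 = -46.569 °C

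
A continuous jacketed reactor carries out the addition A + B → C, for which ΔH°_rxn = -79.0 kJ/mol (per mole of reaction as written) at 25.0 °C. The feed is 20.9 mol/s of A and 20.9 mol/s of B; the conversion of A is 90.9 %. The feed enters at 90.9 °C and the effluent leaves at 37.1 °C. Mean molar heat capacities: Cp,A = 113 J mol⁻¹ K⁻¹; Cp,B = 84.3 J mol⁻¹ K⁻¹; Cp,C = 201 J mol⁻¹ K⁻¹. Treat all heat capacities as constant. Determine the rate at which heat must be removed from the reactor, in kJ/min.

Q_out = 103000 kJ/min

Extent of reaction ξ = 0.909 × 20.9 = 18.998 mol/s
Reaction term: ξ·ΔH°_rxn = 18.998 × -79.0 = -1500.8 kJ/s
Sensible, feed 90.9→25 °C: -271.74 kJ/s
Outlet flows (mol/s): A 1.9019, B 1.9019, C 18.998
Sensible, products 25→37.1 °C: 50.746 kJ/s
Q = ΔH = -1721.8 kJ/s = -1721.8 kW
Heat removed = 103310 kJ/min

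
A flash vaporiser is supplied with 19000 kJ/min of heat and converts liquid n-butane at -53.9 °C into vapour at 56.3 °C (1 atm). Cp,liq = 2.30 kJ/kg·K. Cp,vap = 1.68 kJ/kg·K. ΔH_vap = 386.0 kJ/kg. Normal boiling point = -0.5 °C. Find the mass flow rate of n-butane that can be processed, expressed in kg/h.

ṁ = 1890 kg/h

Δh = 2.30×(-0.5−-53.9) + 386.0 + 1.68×(56.3−-0.5) = 604.24 kJ/kg
Q = 19000 kJ/min = 316.67 kJ/s = 1.14e+06 kJ/h
ṁ = Q/Δh = 1.14e+06 / 604.24 = 1886.7 kg/h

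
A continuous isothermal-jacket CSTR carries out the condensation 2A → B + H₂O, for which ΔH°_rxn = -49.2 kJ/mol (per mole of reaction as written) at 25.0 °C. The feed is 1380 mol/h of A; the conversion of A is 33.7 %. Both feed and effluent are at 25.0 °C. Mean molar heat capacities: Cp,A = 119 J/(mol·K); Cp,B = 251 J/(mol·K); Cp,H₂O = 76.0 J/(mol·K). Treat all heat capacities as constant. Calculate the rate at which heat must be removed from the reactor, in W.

Q_out = 3180 W

Extent of reaction ξ = 0.337 × 1380 / 2 = 232.53 mol/h
Reaction term: ξ·ΔH°_rxn = 232.53 × -49.2 = -11440 kJ/h
Q = ΔH = -11440 kJ/h = -3.1779 kW
Heat removed = 3177.9 W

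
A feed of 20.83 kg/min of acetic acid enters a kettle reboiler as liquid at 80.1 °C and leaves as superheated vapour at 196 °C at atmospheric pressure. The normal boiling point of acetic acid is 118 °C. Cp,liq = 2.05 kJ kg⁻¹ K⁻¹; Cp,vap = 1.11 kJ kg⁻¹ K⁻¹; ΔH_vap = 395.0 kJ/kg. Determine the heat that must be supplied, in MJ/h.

Q = 699 MJ/h

liquid 80.1→118 °C: 77.695 kJ/kg
vaporisation at 118 °C: 395 kJ/kg
vapour 118→196 °C: 86.58 kJ/kg
Δh = 77.695 + 395 + 86.58 = 559.27 kJ/kg
Q = ṁ·Δh = 20.83 kg/min × 559.27 kJ/kg = 11650 kJ/min
|Q| = 194.16 kW = 698.98 MJ/h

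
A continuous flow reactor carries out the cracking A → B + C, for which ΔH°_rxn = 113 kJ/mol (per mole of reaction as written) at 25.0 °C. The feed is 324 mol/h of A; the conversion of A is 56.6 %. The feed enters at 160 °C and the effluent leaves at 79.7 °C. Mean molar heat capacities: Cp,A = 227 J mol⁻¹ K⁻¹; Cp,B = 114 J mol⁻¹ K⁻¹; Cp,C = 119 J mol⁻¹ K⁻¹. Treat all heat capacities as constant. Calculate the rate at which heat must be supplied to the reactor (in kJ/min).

Extent of reaction ξ = 0.566 × 324 = 183.38 mol/h
Reaction term: ξ·ΔH°_rxn = 183.38 × 113 = 20722 kJ/h
Sensible, feed 160→25 °C: -9929 kJ/h
Outlet flows (mol/h): A 140.62, B 183.38, C 183.38
Sensible, products 25→79.7 °C: 4083.3 kJ/h
Q = ΔH = 14877 kJ/h = 4.1324 kW
Heat supplied = 247.94 kJ/min

Q_in = 248 kJ/min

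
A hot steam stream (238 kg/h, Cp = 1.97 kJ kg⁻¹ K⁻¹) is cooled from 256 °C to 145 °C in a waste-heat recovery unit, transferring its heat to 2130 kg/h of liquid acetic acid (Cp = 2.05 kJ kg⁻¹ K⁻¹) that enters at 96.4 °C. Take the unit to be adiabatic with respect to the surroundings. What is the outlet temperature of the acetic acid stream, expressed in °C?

T_c,out = 108 °C

Heat released by hot stream: Q = 238 × 1.97 × (256 − 145) = 52043 kJ/h
Energy balance on cold side (adiabatic exchanger): Q = ṁ_c·Cp_c·(T_c,out − T_c,in)
T_c,out = 96.4 + 52043/(2130 × 2.05) = 108.32 °C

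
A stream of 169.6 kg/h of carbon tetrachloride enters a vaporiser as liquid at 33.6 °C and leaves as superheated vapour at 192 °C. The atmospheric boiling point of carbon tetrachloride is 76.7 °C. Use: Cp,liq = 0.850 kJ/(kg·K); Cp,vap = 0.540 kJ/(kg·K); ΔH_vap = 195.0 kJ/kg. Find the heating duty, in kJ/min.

liquid 33.6→76.7 °C: 36.635 kJ/kg
vaporisation at 76.7 °C: 195 kJ/kg
vapour 76.7→192 °C: 62.262 kJ/kg
Δh = 36.635 + 195 + 62.262 = 293.9 kJ/kg
Q = ṁ·Δh = 169.6 kg/h × 293.9 kJ/kg = 49845 kJ/h
|Q| = 13.846 kW = 830.75 kJ/min

Q = 831 kJ/min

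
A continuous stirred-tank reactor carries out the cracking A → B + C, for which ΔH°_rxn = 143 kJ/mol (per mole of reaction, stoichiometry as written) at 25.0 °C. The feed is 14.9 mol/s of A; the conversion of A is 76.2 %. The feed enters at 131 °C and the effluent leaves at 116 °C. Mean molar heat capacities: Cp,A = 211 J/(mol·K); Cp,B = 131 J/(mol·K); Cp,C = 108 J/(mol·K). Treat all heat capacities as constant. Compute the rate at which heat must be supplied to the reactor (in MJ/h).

Extent of reaction ξ = 0.762 × 14.9 = 11.354 mol/s
Reaction term: ξ·ΔH°_rxn = 11.354 × 143 = 1623.6 kJ/s
Sensible, feed 131→25 °C: -333.25 kJ/s
Outlet flows (mol/s): A 3.5462, B 11.354, C 11.354
Sensible, products 25→116 °C: 315.02 kJ/s
Q = ΔH = 1605.4 kJ/s = 1605.4 kW
Heat supplied = 5779.3 MJ/h

Q_in = 5780 MJ/h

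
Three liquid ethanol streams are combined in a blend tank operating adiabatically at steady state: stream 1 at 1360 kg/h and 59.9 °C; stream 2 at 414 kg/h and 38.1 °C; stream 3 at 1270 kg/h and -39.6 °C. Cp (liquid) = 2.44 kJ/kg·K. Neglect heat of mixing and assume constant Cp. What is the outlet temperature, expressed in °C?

No heat crosses the boundary, so H_out = H_in.
Σ ṁᵢCp,ᵢTᵢ = 1360×2.44×59.9 + 414×2.44×38.1 + 1270×2.44×-39.6 = 114550
Σ ṁᵢCp,ᵢ = 1360×2.44 + 414×2.44 + 1270×2.44 = 7427.4
T_out = 114550 / 7427.4 = 15.422 °C

T_out = 15.4 °C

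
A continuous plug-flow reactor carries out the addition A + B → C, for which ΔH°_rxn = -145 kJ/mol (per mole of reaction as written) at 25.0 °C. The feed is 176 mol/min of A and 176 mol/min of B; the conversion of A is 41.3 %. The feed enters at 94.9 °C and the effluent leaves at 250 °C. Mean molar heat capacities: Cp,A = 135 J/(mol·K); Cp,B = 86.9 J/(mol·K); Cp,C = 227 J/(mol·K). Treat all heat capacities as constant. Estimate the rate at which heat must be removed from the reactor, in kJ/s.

Extent of reaction ξ = 0.413 × 176 = 72.688 mol/min
Reaction term: ξ·ΔH°_rxn = 72.688 × -145 = -10540 kJ/min
Sensible, feed 94.9→25 °C: -2729.9 kJ/min
Outlet flows (mol/min): A 103.31, B 103.31, C 72.688
Sensible, products 25→250 °C: 8870.6 kJ/min
Q = ΔH = -4399 kJ/min = -73.317 kW
Heat removed = 73.317 kJ/s

Q_out = 73.3 kJ/s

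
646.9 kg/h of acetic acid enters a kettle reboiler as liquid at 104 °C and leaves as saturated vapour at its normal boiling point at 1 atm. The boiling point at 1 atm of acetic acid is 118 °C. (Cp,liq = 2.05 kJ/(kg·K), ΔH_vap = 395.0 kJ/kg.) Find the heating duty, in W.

Q = 76100 W

liquid 104→118 °C: 28.7 kJ/kg
vaporisation at 118 °C: 395 kJ/kg
Δh = 28.7 + 395 = 423.7 kJ/kg
Q = ṁ·Δh = 646.9 kg/h × 423.7 kJ/kg = 274090 kJ/h
|Q| = 76.137 kW = 76137 W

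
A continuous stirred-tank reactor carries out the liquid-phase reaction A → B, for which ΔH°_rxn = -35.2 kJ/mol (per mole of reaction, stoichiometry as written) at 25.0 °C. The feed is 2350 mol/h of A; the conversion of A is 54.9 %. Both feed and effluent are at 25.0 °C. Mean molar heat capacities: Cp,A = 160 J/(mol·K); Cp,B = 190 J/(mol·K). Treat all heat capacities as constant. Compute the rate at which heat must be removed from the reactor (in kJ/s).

Q_out = 12.6 kJ/s

Extent of reaction ξ = 0.549 × 2350 = 1290.2 mol/h
Reaction term: ξ·ΔH°_rxn = 1290.2 × -35.2 = -45413 kJ/h
Q = ΔH = -45413 kJ/h = -12.615 kW
Heat removed = 12.615 kJ/s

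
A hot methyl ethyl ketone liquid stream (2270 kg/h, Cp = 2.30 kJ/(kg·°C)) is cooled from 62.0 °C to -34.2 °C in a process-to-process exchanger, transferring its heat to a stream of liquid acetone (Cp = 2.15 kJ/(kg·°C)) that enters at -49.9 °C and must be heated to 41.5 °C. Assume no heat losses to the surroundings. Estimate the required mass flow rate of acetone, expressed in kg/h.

Heat released by hot stream: Q = 2270 × 2.30 × (62.0 − -34.2) = 502260 kJ/h
Energy balance on cold side (adiabatic exchanger): Q = ṁ_c·Cp_c·(T_c,out − T_c,in)
ṁ_c = 502260 / [2.15 × (41.5 − -49.9)] = 2555.9 kg/h

ṁ_c = 2560 kg/h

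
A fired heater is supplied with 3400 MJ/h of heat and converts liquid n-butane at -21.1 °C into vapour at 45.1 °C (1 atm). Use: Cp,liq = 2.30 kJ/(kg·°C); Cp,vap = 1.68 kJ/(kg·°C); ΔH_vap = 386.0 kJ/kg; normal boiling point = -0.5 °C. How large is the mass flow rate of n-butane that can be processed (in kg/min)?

ṁ = 111 kg/min

Δh = 2.30×(-0.5−-21.1) + 386.0 + 1.68×(45.1−-0.5) = 509.99 kJ/kg
Q = 3400 MJ/h = 944.44 kJ/s = 56667 kJ/min
ṁ = Q/Δh = 56667 / 509.99 = 111.11 kg/min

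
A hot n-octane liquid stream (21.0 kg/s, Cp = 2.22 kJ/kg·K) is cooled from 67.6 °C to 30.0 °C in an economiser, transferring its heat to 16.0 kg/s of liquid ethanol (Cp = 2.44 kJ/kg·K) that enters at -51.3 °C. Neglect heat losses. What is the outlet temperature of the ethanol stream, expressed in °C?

T_c,out = -6.40 °C

Heat released by hot stream: Q = 21.0 × 2.22 × (67.6 − 30.0) = 1752.9 kJ/s
Energy balance on cold side (adiabatic exchanger): Q = ṁ_c·Cp_c·(T_c,out − T_c,in)
T_c,out = -51.3 + 1752.9/(16.0 × 2.44) = -6.3996 °C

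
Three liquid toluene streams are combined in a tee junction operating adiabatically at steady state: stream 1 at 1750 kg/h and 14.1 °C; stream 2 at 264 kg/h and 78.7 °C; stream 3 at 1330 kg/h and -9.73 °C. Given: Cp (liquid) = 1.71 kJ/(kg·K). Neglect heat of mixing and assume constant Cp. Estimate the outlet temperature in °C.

Energy balance with Q = 0: Σ ṁᵢCp,ᵢ(T_out − Tᵢ) = 0
T_out = Σ ṁᵢCp,ᵢTᵢ / Σ ṁᵢCp,ᵢ
      = 55594 / 5718.2 = 9.7222 °C

T_out = 9.72 °C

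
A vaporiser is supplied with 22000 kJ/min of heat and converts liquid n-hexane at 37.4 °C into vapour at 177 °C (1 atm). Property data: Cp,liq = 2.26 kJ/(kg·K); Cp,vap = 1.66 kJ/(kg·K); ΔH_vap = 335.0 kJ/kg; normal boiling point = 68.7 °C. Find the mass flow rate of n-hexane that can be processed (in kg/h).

Δh = 2.26×(68.7−37.4) + 335.0 + 1.66×(177−68.7) = 585.52 kJ/kg
Q = 22000 kJ/min = 366.67 kJ/s = 1.32e+06 kJ/h
ṁ = Q/Δh = 1.32e+06 / 585.52 = 2254.4 kg/h

ṁ = 2250 kg/h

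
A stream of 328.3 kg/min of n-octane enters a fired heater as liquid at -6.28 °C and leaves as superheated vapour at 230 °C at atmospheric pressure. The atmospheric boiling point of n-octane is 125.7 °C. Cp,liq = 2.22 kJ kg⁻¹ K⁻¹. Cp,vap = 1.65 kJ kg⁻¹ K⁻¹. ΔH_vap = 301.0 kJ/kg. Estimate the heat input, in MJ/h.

liquid -6.28→125.7 °C: 293 kJ/kg
vaporisation at 125.7 °C: 301 kJ/kg
vapour 125.7→230 °C: 172.09 kJ/kg
Δh = 293 + 301 + 172.09 = 766.09 kJ/kg
Q = ṁ·Δh = 328.3 kg/min × 766.09 kJ/kg = 251510 kJ/min
|Q| = 4191.8 kW = 15090 MJ/h

Q = 15100 MJ/h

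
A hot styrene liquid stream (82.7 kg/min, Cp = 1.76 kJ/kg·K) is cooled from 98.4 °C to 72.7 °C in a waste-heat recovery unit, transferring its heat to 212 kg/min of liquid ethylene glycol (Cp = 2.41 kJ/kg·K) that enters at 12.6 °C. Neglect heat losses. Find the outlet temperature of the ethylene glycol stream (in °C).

Heat released by hot stream: Q = 82.7 × 1.76 × (98.4 − 72.7) = 3740.7 kJ/min
Energy balance on cold side (adiabatic exchanger): Q = ṁ_c·Cp_c·(T_c,out − T_c,in)
T_c,out = 12.6 + 3740.7/(212 × 2.41) = 19.921 °C

T_c,out = 19.9 °C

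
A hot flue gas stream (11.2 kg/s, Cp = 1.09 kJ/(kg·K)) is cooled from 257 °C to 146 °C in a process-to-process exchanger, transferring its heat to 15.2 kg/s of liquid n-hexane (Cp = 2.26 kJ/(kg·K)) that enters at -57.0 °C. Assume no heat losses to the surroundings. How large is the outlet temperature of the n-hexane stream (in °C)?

T_c,out = -17.6 °C

Heat released by hot stream: Q = 11.2 × 1.09 × (257 − 146) = 1355.1 kJ/s
Energy balance on cold side (adiabatic exchanger): Q = ṁ_c·Cp_c·(T_c,out − T_c,in)
T_c,out = -57.0 + 1355.1/(15.2 × 2.26) = -17.553 °C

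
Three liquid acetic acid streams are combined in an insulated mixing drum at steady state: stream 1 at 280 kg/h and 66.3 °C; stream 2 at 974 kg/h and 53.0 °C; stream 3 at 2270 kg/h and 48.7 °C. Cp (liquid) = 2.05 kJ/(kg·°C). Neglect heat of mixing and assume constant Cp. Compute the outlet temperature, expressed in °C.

Energy balance with Q = 0: Σ ṁᵢCp,ᵢ(T_out − Tᵢ) = 0
T_out = Σ ṁᵢCp,ᵢTᵢ / Σ ṁᵢCp,ᵢ
      = 370510 / 7224.2 = 51.287 °C

T_out = 51.3 °C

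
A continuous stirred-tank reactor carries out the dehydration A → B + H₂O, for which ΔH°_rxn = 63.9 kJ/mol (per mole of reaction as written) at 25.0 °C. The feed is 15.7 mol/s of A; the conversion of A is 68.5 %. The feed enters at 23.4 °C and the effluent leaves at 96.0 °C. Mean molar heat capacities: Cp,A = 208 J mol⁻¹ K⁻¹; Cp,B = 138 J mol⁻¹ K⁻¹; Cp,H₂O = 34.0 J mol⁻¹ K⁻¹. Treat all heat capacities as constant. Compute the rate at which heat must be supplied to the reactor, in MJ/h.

Extent of reaction ξ = 0.685 × 15.7 = 10.755 mol/s
Reaction term: ξ·ΔH°_rxn = 10.755 × 63.9 = 687.21 kJ/s
Sensible, feed 23.4→25 °C: 5.225 kJ/s
Outlet flows (mol/s): A 4.9455, B 10.755, H₂O 10.755
Sensible, products 25→96.0 °C: 204.37 kJ/s
Q = ΔH = 896.81 kJ/s = 896.81 kW
Heat supplied = 3228.5 MJ/h

Q_in = 3230 MJ/h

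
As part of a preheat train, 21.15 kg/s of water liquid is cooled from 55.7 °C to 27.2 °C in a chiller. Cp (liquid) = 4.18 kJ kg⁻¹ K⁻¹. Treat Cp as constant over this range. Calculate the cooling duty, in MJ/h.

Q = ṁ·Cp·ΔT = 21.15 × 4.18 × (27.2 − 55.7) = -2519.6 kJ/s
Cooling duty = 9070.6 MJ/h

Q_c = 9070 MJ/h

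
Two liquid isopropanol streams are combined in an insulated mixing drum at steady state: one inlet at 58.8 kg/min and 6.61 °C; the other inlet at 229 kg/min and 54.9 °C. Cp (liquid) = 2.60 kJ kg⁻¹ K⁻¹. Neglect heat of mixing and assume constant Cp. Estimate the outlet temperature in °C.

T_out = 45.0 °C

Adiabatic, steady state ⇒ Σ ṁᵢCp,ᵢ(T_out − Tᵢ) = 0
Σ ṁᵢCp,ᵢTᵢ = 58.8×2.60×6.61 + 229×2.60×54.9 = 33698
Σ ṁᵢCp,ᵢ = 58.8×2.60 + 229×2.60 = 748.28
T_out = 33698 / 748.28 = 45.034 °C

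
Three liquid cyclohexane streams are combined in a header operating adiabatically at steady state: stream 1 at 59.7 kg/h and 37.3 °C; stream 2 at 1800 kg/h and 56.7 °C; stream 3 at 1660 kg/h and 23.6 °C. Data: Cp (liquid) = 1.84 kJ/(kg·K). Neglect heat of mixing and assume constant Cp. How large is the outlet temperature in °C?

Energy balance with Q = 0: Σ ṁᵢCp,ᵢ(T_out − Tᵢ) = 0
Σ ṁᵢCp,ᵢTᵢ = 59.7×1.84×37.3 + 1800×1.84×56.7 + 1660×1.84×23.6 = 263970
Σ ṁᵢCp,ᵢ = 59.7×1.84 + 1800×1.84 + 1660×1.84 = 6476.2
T_out = 263970 / 6476.2 = 40.76 °C

T_out = 40.8 °C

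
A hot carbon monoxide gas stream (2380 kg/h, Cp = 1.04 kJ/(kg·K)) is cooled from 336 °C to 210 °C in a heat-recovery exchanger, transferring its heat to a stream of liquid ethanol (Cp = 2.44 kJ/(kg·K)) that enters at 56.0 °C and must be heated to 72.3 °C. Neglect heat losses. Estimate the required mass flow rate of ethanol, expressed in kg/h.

ṁ_c = 7840 kg/h

Heat released by hot stream: Q = 2380 × 1.04 × (336 − 210) = 311880 kJ/h
Energy balance on cold side (adiabatic exchanger): Q = ṁ_c·Cp_c·(T_c,out − T_c,in)
ṁ_c = 311880 / [2.44 × (72.3 − 56.0)] = 7841.6 kg/h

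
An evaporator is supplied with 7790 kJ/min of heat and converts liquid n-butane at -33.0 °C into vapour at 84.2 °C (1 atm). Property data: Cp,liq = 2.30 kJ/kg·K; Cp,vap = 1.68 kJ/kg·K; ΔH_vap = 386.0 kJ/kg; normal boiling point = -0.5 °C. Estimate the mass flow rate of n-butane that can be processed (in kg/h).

Δh = 2.30×(-0.5−-33.0) + 386.0 + 1.68×(84.2−-0.5) = 603.05 kJ/kg
Q = 7790 kJ/min = 129.83 kJ/s = 467400 kJ/h
ṁ = Q/Δh = 467400 / 603.05 = 775.07 kg/h

ṁ = 775 kg/h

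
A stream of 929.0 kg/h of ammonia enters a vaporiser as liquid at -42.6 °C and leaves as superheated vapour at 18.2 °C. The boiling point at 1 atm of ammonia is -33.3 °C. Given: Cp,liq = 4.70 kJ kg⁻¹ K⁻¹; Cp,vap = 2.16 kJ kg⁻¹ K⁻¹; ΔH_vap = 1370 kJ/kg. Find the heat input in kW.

liquid -42.6→-33.3 °C: 43.71 kJ/kg
vaporisation at -33.3 °C: 1370 kJ/kg
vapour -33.3→18.2 °C: 111.24 kJ/kg
Δh = 43.71 + 1370 + 111.24 = 1525 kJ/kg
Q = ṁ·Δh = 929.0 kg/h × 1525 kJ/kg = 1.4167e+06 kJ/h
|Q| = 393.52 kW

Q = 394 kW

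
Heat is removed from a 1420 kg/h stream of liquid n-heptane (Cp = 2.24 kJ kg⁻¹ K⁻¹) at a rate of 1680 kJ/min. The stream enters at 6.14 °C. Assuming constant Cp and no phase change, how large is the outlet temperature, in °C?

Q = 1680 kJ/min = 100800 kJ/h
ΔT = Q/(ṁ·Cp) = 100800/(1420×2.24) = 31.69 K
T_out = 6.14 − 31.69 = -25.55 °C

T_out = -25.6 °C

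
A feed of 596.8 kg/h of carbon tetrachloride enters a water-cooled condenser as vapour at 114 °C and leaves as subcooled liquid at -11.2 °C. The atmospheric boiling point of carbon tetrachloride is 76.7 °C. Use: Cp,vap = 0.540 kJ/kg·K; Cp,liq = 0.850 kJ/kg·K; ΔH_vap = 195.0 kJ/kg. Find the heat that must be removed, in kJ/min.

Q_c = 2880 kJ/min

vapour 114→76.7 °C: -20.142 kJ/kg
condensation at 76.7 °C: -195 kJ/kg
liquid 76.7→-11.2 °C: -74.715 kJ/kg
Δh = -20.142 + -195 + -74.715 = -289.86 kJ/kg
Q = ṁ·Δh = 596.8 kg/h × -289.86 kJ/kg = -172990 kJ/h
|Q| = 48.052 kW = 2883.1 kJ/min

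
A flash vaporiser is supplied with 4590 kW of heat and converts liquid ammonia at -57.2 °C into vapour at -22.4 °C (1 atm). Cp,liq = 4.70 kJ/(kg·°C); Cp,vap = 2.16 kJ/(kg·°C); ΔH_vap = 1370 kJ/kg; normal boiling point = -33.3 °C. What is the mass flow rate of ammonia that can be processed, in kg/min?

Δh = 4.70×(-33.3−-57.2) + 1370 + 2.16×(-22.4−-33.3) = 1505.9 kJ/kg
Q = 4590 kW = 4590 kJ/s = 275400 kJ/min
ṁ = Q/Δh = 275400 / 1505.9 = 182.88 kg/min

ṁ = 183 kg/min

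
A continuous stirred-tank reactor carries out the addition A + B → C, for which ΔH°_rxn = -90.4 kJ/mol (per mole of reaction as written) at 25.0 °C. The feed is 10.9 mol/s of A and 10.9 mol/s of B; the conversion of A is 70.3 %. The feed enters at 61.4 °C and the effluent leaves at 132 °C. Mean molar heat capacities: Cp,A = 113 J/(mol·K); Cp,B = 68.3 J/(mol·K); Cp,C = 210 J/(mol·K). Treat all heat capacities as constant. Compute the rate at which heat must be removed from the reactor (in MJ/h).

Extent of reaction ξ = 0.703 × 10.9 = 7.6627 mol/s
Reaction term: ξ·ΔH°_rxn = 7.6627 × -90.4 = -692.71 kJ/s
Sensible, feed 61.4→25 °C: -71.933 kJ/s
Outlet flows (mol/s): A 3.2373, B 3.2373, C 7.6627
Sensible, products 25→132 °C: 234.98 kJ/s
Q = ΔH = -529.66 kJ/s = -529.66 kW
Heat removed = 1906.8 MJ/h

Q_out = 1910 MJ/h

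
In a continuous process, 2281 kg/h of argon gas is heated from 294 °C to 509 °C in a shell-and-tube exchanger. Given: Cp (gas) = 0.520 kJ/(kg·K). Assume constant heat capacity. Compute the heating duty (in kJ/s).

Q = 70.8 kJ/s

Q = ṁ·Cp·ΔT = 2281 × 0.520 × (509 − 294) = 255020 kJ/h
Converting: 255020 / 3600 s = 70.838 kW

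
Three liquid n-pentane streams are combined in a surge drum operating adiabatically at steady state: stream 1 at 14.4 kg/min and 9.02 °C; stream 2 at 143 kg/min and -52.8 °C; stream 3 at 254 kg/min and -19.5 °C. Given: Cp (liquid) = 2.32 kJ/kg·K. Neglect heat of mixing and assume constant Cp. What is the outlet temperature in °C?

T_out = -30.1 °C

No heat crosses the boundary, so H_out = H_in.
T_out = Σ ṁᵢCp,ᵢTᵢ / Σ ṁᵢCp,ᵢ
      = -28707 / 954.45 = -30.077 °C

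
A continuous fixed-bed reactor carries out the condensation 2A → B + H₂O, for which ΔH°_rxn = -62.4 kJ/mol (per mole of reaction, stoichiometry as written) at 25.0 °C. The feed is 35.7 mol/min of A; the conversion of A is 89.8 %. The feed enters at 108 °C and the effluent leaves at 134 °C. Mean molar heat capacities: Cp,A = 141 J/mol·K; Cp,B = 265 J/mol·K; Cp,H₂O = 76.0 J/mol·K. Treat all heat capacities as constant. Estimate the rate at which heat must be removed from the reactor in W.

Extent of reaction ξ = 0.898 × 35.7 / 2 = 16.029 mol/min
Reaction term: ξ·ΔH°_rxn = 16.029 × -62.4 = -1000.2 kJ/min
Sensible, feed 108→25 °C: -417.8 kJ/min
Outlet flows (mol/min): A 3.6414, B 16.029, H₂O 16.029
Sensible, products 25→134 °C: 651.76 kJ/min
Q = ΔH = -766.27 kJ/min = -12.771 kW
Heat removed = 12771 W

Q_out = 12800 W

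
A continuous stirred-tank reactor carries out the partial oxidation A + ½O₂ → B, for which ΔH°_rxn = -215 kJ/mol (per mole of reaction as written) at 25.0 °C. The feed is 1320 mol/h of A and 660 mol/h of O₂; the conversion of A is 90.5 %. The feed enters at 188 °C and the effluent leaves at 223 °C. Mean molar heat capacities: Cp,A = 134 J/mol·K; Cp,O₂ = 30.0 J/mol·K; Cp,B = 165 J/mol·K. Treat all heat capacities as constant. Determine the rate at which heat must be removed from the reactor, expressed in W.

Q_out = 68400 W

Extent of reaction ξ = 0.905 × 1320 = 1194.6 mol/h
Reaction term: ξ·ΔH°_rxn = 1194.6 × -215 = -256840 kJ/h
Sensible, feed 188→25 °C: -32059 kJ/h
Outlet flows (mol/h): A 125.4, O₂ 62.7, B 1194.6
Sensible, products 25→223 °C: 42727 kJ/h
Q = ΔH = -246170 kJ/h = -68.381 kW
Heat removed = 68381 W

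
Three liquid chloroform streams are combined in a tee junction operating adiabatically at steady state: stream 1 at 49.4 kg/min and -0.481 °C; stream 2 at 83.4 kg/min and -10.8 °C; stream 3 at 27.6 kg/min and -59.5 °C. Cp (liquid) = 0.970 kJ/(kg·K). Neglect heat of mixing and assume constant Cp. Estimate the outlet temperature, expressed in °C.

T_out = -16.0 °C

No heat crosses the boundary, so H_out = H_in.
T_out = Σ ṁᵢCp,ᵢTᵢ / Σ ṁᵢCp,ᵢ
      = -2489.7 / 155.59 = -16.002 °C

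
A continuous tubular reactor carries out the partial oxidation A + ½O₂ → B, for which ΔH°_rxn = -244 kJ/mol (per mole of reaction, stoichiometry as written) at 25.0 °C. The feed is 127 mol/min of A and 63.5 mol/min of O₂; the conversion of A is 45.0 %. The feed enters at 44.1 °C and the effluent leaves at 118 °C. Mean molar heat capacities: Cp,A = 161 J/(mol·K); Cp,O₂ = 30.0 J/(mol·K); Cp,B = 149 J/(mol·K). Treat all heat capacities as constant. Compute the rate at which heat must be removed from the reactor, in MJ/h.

Extent of reaction ξ = 0.450 × 127 = 57.15 mol/min
Reaction term: ξ·ΔH°_rxn = 57.15 × -244 = -13945 kJ/min
Sensible, feed 44.1→25 °C: -426.92 kJ/min
Outlet flows (mol/min): A 69.85, O₂ 34.925, B 57.15
Sensible, products 25→118 °C: 1935.2 kJ/min
Q = ΔH = -12436 kJ/min = -207.27 kW
Heat removed = 746.18 MJ/h

Q_out = 746 MJ/h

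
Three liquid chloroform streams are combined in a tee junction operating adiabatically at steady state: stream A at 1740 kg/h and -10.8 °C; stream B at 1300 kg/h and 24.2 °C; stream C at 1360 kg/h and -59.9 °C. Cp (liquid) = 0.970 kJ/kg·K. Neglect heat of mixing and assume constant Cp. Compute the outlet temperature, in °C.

No heat crosses the boundary, so H_out = H_in.
Σ ṁᵢCp,ᵢTᵢ = 1740×0.970×-10.8 + 1300×0.970×24.2 + 1360×0.970×-59.9 = -66732
Σ ṁᵢCp,ᵢ = 1740×0.970 + 1300×0.970 + 1360×0.970 = 4268
T_out = -66732 / 4268 = -15.635 °C

T_out = -15.6 °C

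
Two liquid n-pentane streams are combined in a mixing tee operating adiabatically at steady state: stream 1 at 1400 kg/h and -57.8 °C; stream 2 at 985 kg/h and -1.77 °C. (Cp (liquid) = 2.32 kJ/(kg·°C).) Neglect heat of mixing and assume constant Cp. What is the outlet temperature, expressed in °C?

T_out = -34.7 °C

No heat crosses the boundary, so H_out = H_in.
T_out = Σ ṁᵢCp,ᵢTᵢ / Σ ṁᵢCp,ᵢ
      = -191780 / 5533.2 = -34.66 °C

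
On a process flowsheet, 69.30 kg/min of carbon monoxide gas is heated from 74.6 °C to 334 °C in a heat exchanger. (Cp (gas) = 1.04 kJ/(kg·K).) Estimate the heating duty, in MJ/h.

Q = 1120 MJ/h

Q = ṁ·Cp·ΔT = 69.30 × 1.04 × (334 − 74.6) = 18695 kJ/min
Converting: 18695 / 60 s = 311.59 kW
Heating duty = 1121.7 MJ/h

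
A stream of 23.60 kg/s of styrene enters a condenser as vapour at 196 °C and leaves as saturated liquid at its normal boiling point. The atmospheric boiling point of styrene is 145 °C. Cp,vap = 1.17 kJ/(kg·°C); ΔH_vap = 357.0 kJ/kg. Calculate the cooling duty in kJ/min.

Q_c = 590000 kJ/min

vapour 196→145 °C: -59.67 kJ/kg
condensation at 145 °C: -357 kJ/kg
Δh = -59.67 + -357 = -416.67 kJ/kg
Q = ṁ·Δh = 23.60 kg/s × -416.67 kJ/kg = -9833.4 kJ/s
|Q| = 9833.4 kW = 590000 kJ/min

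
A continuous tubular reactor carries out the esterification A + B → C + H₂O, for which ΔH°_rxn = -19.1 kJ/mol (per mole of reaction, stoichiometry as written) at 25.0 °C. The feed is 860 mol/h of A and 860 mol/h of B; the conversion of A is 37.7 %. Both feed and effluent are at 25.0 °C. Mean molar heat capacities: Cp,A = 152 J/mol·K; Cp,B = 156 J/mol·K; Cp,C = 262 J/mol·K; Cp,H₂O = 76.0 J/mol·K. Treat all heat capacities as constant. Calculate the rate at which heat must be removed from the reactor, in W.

Extent of reaction ξ = 0.377 × 860 = 324.22 mol/h
Reaction term: ξ·ΔH°_rxn = 324.22 × -19.1 = -6192.6 kJ/h
Q = ΔH = -6192.6 kJ/h = -1.7202 kW
Heat removed = 1720.2 W

Q_out = 1720 W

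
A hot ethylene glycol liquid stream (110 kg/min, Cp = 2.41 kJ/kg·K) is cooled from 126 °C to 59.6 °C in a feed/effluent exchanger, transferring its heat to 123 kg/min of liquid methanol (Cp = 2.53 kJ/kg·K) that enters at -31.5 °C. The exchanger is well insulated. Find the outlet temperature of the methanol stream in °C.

T_c,out = 25.1 °C

Heat released by hot stream: Q = 110 × 2.41 × (126 − 59.6) = 17603 kJ/min
Energy balance on cold side (adiabatic exchanger): Q = ṁ_c·Cp_c·(T_c,out − T_c,in)
T_c,out = -31.5 + 17603/(123 × 2.53) = 25.066 °C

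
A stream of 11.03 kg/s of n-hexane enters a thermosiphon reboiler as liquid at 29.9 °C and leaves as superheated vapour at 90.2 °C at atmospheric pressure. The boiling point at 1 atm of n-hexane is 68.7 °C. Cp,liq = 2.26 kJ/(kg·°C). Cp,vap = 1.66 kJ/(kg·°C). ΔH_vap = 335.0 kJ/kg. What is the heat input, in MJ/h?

Q = 18200 MJ/h

liquid 29.9→68.7 °C: 87.688 kJ/kg
vaporisation at 68.7 °C: 335 kJ/kg
vapour 68.7→90.2 °C: 35.69 kJ/kg
Δh = 87.688 + 335 + 35.69 = 458.38 kJ/kg
Q = ṁ·Δh = 11.03 kg/s × 458.38 kJ/kg = 5055.9 kJ/s
|Q| = 5055.9 kW = 18201 MJ/h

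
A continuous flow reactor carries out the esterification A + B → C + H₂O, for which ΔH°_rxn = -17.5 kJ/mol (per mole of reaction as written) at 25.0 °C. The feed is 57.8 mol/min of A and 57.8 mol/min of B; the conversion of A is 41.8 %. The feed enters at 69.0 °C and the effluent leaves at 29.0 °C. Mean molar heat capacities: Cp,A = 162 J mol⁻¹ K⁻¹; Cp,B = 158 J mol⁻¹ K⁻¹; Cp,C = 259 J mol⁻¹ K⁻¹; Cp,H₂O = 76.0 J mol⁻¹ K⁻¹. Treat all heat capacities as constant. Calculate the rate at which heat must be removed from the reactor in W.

Extent of reaction ξ = 0.418 × 57.8 = 24.16 mol/min
Reaction term: ξ·ΔH°_rxn = 24.16 × -17.5 = -422.81 kJ/min
Sensible, feed 69.0→25 °C: -813.82 kJ/min
Outlet flows (mol/min): A 33.64, B 33.64, C 24.16, H₂O 24.16
Sensible, products 25→29.0 °C: 75.434 kJ/min
Q = ΔH = -1161.2 kJ/min = -19.353 kW
Heat removed = 19353 W

Q_out = 19400 W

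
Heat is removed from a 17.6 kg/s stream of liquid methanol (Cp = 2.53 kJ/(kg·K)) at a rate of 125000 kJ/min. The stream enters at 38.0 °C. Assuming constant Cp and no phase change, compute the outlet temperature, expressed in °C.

Q = 125000 kJ/min = 2083.3 kJ/s
ΔT = Q/(ṁ·Cp) = 2083.3/(17.6×2.53) = 46.787 K
T_out = 38.0 − 46.787 = -8.787 °C

T_out = -8.79 °C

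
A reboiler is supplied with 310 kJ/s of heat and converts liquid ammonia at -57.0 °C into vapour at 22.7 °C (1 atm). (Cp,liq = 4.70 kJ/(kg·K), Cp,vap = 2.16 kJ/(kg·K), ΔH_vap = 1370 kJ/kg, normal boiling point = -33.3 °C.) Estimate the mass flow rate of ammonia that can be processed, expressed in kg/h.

ṁ = 696 kg/h

Δh = 4.70×(-33.3−-57.0) + 1370 + 2.16×(22.7−-33.3) = 1602.4 kJ/kg
Q = 310 kJ/s = 310 kJ/s = 1.116e+06 kJ/h
ṁ = Q/Δh = 1.116e+06 / 1602.4 = 696.48 kg/h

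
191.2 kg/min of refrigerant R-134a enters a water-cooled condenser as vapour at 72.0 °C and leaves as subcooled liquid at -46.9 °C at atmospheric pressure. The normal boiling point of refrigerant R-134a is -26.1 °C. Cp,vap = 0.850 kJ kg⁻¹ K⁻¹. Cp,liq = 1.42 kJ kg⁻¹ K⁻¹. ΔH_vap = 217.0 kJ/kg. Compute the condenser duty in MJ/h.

vapour 72.0→-26.1 °C: -83.385 kJ/kg
condensation at -26.1 °C: -217 kJ/kg
liquid -26.1→-46.9 °C: -29.536 kJ/kg
Δh = -83.385 + -217 + -29.536 = -329.92 kJ/kg
Q = ṁ·Δh = 191.2 kg/min × -329.92 kJ/kg = -63081 kJ/min
|Q| = 1051.3 kW = 3784.9 MJ/h

Q_c = 3780 MJ/h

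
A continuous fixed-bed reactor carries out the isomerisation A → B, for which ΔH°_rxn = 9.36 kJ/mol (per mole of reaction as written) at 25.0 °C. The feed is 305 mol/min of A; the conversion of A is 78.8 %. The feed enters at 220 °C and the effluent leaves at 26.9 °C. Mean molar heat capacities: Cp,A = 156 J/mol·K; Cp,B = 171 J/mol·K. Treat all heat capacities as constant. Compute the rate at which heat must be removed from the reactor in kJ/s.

Extent of reaction ξ = 0.788 × 305 = 240.34 mol/min
Reaction term: ξ·ΔH°_rxn = 240.34 × 9.36 = 2249.6 kJ/min
Sensible, feed 220→25 °C: -9278.1 kJ/min
Outlet flows (mol/min): A 64.66, B 240.34
Sensible, products 25→26.9 °C: 97.252 kJ/min
Q = ΔH = -6931.3 kJ/min = -115.52 kW
Heat removed = 115.52 kJ/s

Q_out = 116 kJ/s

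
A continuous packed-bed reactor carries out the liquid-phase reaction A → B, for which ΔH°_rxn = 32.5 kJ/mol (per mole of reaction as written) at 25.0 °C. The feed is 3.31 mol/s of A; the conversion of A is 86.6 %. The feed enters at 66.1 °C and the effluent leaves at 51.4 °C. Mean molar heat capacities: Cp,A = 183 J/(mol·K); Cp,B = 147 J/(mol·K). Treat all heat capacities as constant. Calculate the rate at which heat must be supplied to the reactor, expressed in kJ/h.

Q_in = 294000 kJ/h

Extent of reaction ξ = 0.866 × 3.31 = 2.8665 mol/s
Reaction term: ξ·ΔH°_rxn = 2.8665 × 32.5 = 93.16 kJ/s
Sensible, feed 66.1→25 °C: -24.896 kJ/s
Outlet flows (mol/s): A 0.44354, B 2.8665
Sensible, products 25→51.4 °C: 13.267 kJ/s
Q = ΔH = 81.531 kJ/s = 81.531 kW
Heat supplied = 293510 kJ/h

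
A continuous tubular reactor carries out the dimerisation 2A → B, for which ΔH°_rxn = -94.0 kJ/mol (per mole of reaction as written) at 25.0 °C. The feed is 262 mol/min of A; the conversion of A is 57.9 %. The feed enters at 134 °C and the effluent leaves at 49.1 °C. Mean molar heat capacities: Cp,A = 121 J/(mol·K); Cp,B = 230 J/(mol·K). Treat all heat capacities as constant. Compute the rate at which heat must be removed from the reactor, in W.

Q_out = 164000 W

Extent of reaction ξ = 0.579 × 262 / 2 = 75.849 mol/min
Reaction term: ξ·ΔH°_rxn = 75.849 × -94.0 = -7129.8 kJ/min
Sensible, feed 134→25 °C: -3455.5 kJ/min
Outlet flows (mol/min): A 110.3, B 75.849
Sensible, products 25→49.1 °C: 742.08 kJ/min
Q = ΔH = -9843.2 kJ/min = -164.05 kW
Heat removed = 164050 W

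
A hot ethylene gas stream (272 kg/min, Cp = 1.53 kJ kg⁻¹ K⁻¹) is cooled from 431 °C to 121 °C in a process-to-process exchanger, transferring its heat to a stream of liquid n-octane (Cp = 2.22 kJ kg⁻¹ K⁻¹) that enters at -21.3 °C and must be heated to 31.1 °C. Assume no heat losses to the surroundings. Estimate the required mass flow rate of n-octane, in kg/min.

ṁ_c = 1110 kg/min

Heat released by hot stream: Q = 272 × 1.53 × (431 − 121) = 129010 kJ/min
Energy balance on cold side (adiabatic exchanger): Q = ṁ_c·Cp_c·(T_c,out − T_c,in)
ṁ_c = 129010 / [2.22 × (31.1 − -21.3)] = 1109 kg/min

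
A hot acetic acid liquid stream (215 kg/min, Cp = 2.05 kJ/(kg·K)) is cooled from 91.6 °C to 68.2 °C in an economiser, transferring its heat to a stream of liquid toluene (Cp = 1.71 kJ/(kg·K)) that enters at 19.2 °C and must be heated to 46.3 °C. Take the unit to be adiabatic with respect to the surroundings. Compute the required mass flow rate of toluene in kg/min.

ṁ_c = 223 kg/min

Heat released by hot stream: Q = 215 × 2.05 × (91.6 − 68.2) = 10314 kJ/min
Energy balance on cold side (adiabatic exchanger): Q = ṁ_c·Cp_c·(T_c,out − T_c,in)
ṁ_c = 10314 / [1.71 × (46.3 − 19.2)] = 222.56 kg/min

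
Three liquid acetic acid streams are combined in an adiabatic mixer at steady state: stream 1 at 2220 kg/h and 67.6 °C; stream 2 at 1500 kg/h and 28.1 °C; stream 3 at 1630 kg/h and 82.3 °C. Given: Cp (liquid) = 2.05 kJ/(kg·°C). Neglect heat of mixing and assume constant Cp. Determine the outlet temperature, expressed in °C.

T_out = 61.0 °C

Adiabatic, steady state ⇒ Σ ṁᵢCp,ᵢ(T_out − Tᵢ) = 0
Σ ṁᵢCp,ᵢTᵢ = 2220×2.05×67.6 + 1500×2.05×28.1 + 1630×2.05×82.3 = 669060
Σ ṁᵢCp,ᵢ = 2220×2.05 + 1500×2.05 + 1630×2.05 = 10968
T_out = 669060 / 10968 = 61.004 °C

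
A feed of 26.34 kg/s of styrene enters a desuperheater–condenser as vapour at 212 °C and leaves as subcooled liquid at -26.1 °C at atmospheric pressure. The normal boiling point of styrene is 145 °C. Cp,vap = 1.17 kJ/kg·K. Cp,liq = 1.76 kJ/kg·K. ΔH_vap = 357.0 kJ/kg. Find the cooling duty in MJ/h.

Q_c = 69800 MJ/h

vapour 212→145 °C: -78.39 kJ/kg
condensation at 145 °C: -357 kJ/kg
liquid 145→-26.1 °C: -301.14 kJ/kg
Δh = -78.39 + -357 + -301.14 = -736.53 kJ/kg
Q = ṁ·Δh = 26.34 kg/s × -736.53 kJ/kg = -19400 kJ/s
|Q| = 19400 kW = 69840 MJ/h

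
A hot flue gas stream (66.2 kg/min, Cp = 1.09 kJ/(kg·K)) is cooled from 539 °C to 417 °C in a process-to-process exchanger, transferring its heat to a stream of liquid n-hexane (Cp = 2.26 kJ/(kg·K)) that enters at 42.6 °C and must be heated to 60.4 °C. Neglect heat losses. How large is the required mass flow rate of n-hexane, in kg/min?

Heat released by hot stream: Q = 66.2 × 1.09 × (539 − 417) = 8803.3 kJ/min
Energy balance on cold side (adiabatic exchanger): Q = ṁ_c·Cp_c·(T_c,out − T_c,in)
ṁ_c = 8803.3 / [2.26 × (60.4 − 42.6)] = 218.83 kg/min

ṁ_c = 219 kg/min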